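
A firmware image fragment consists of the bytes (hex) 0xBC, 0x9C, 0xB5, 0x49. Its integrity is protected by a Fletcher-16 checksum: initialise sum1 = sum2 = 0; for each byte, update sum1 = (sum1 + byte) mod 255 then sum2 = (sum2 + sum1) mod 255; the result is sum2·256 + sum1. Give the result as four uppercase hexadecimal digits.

Running sums (mod 255):
  after byte 0 (0xBC): sum1=188, sum2=188
  after byte 1 (0x9C): sum1=89, sum2=22
  after byte 2 (0xB5): sum1=15, sum2=37
  after byte 3 (0x49): sum1=88, sum2=125
Checksum = sum2·256 + sum1 = 125·256 + 88 = 32088 = 0x7D58.

7D58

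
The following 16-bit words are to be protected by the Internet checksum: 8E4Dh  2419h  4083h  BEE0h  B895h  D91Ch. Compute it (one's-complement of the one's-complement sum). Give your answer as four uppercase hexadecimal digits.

One's-complement addition (fold any carry out of bit 15 back into bit 0):
  0x8E4D + 0x2419 = 0x0B266
  0xB266 + 0x4083 = 0x0F2E9
  0xF2E9 + 0xBEE0 = 0x1B1C9 → wrap carry → 0xB1CA
  0xB1CA + 0xB895 = 0x16A5F → wrap carry → 0x6A60
  0x6A60 + 0xD91C = 0x1437C → wrap carry → 0x437D
One's-complement sum = 0x437D.
Checksum = ~0x437D & 0xFFFF = 0xBC82.

BC82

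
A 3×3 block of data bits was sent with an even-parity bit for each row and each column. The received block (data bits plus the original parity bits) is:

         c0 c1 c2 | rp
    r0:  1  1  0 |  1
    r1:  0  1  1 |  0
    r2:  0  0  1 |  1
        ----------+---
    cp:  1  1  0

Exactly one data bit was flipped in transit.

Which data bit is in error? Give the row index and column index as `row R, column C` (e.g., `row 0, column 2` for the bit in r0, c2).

Recompute each row's even parity and compare to rp:
  r0: data parity 0, sent rp 1 → mismatch
  r1: data parity 0, sent rp 0 → ok
  r2: data parity 1, sent rp 1 → ok
Recompute each column's even parity and compare to cp:
  c0: data parity 1, sent cp 1 → ok
  c1: data parity 0, sent cp 1 → mismatch
  c2: data parity 0, sent cp 0 → ok
Exactly one row (r0) and one column (c1) fail → the flipped bit is at their intersection.

row 0, column 1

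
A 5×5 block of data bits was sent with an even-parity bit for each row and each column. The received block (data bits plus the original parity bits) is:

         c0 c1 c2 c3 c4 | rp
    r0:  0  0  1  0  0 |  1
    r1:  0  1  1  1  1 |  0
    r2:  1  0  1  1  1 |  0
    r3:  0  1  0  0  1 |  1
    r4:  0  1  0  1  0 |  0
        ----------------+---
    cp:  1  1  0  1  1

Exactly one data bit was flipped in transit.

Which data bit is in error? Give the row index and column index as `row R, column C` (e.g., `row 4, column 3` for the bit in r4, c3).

Recompute each row's even parity and compare to rp:
  r0: data parity 1, sent rp 1 → ok
  r1: data parity 0, sent rp 0 → ok
  r2: data parity 0, sent rp 0 → ok
  r3: data parity 0, sent rp 1 → mismatch
  r4: data parity 0, sent rp 0 → ok
Recompute each column's even parity and compare to cp:
  c0: data parity 1, sent cp 1 → ok
  c1: data parity 1, sent cp 1 → ok
  c2: data parity 1, sent cp 0 → mismatch
  c3: data parity 1, sent cp 1 → ok
  c4: data parity 1, sent cp 1 → ok
Exactly one row (r3) and one column (c2) fail → the flipped bit is at their intersection.

row 3, column 2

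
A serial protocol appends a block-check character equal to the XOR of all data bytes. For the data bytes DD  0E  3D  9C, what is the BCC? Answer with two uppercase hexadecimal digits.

72

XOR the bytes together:
  start with 0xDD
  0xDD ⊕ 0x0E = 0xD3
  0xD3 ⊕ 0x3D = 0xEE
  0xEE ⊕ 0x9C = 0x72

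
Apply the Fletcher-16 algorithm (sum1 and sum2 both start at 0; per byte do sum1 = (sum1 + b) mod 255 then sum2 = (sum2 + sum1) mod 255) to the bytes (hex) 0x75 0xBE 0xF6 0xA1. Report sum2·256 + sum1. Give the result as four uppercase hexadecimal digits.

A1CC

Running sums (mod 255):
  after byte 0 (0x75): sum1=117, sum2=117
  after byte 1 (0xBE): sum1=52, sum2=169
  after byte 2 (0xF6): sum1=43, sum2=212
  after byte 3 (0xA1): sum1=204, sum2=161
Checksum = sum2·256 + sum1 = 161·256 + 204 = 41420 = 0xA1CC.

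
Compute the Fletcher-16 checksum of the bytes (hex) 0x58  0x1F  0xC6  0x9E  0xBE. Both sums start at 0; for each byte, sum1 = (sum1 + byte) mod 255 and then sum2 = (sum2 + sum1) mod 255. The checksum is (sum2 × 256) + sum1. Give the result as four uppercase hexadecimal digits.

Running sums (mod 255):
  after byte 0 (0x58): sum1=88, sum2=88
  after byte 1 (0x1F): sum1=119, sum2=207
  after byte 2 (0xC6): sum1=62, sum2=14
  after byte 3 (0x9E): sum1=220, sum2=234
  after byte 4 (0xBE): sum1=155, sum2=134
Checksum = sum2·256 + sum1 = 134·256 + 155 = 34459 = 0x869B.

869B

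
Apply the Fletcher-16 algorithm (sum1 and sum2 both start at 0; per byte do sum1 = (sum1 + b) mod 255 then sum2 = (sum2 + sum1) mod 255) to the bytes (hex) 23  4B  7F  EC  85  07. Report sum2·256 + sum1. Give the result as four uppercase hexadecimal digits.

2267

Running sums (mod 255):
  after byte 0 (23): sum1=35, sum2=35
  after byte 1 (4B): sum1=110, sum2=145
  after byte 2 (7F): sum1=237, sum2=127
  after byte 3 (EC): sum1=218, sum2=90
  after byte 4 (85): sum1=96, sum2=186
  after byte 5 (07): sum1=103, sum2=34
Checksum = sum2·256 + sum1 = 34·256 + 103 = 8807 = 0x2267.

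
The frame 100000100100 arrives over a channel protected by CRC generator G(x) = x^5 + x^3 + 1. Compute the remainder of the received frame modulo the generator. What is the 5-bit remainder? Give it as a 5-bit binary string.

Modulo-2 division of 100000100100 by 101001:
  pos 0: 100000 XOR 101001 = 001001
  pos 2: 100110 XOR 101001 = 001111
  pos 4: 111101 XOR 101001 = 010100
  pos 5: 101000 XOR 101001 = 000001
Remainder = 00010 (nonzero — an error is detected).

00010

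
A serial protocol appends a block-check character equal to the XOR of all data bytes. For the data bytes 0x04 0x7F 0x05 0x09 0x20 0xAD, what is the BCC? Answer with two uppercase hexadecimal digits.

XOR the bytes together:
  start with 0x04
  0x04 ⊕ 0x7F = 0x7B
  0x7B ⊕ 0x05 = 0x7E
  0x7E ⊕ 0x09 = 0x77
  0x77 ⊕ 0x20 = 0x57
  0x57 ⊕ 0xAD = 0xFA

FA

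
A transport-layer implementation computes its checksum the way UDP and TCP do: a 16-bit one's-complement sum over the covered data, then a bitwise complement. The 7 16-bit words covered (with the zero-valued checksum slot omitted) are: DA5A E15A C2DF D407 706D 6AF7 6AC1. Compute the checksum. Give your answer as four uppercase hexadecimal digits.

673C

One's-complement addition (fold any carry out of bit 15 back into bit 0):
  0xDA5A + 0xE15A = 0x1BBB4 → wrap carry → 0xBBB5
  0xBBB5 + 0xC2DF = 0x17E94 → wrap carry → 0x7E95
  0x7E95 + 0xD407 = 0x1529C → wrap carry → 0x529D
  0x529D + 0x706D = 0x0C30A
  0xC30A + 0x6AF7 = 0x12E01 → wrap carry → 0x2E02
  0x2E02 + 0x6AC1 = 0x098C3
One's-complement sum = 0x98C3.
Checksum = ~0x98C3 & 0xFFFF = 0x673C.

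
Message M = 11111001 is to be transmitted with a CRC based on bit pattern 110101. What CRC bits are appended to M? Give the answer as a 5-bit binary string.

Append 5 zeros: 1111100100000. Divide by 110101 (XOR where the leading bit is 1):
  pos 0: 111110 XOR 110101 = 001011
  pos 2: 101101 XOR 110101 = 011000
  pos 3: 110000 XOR 110101 = 000101
  pos 6: 101000 XOR 110101 = 011101
  pos 7: 111010 XOR 110101 = 001111
Remainder (last 5 bits) = 01111. This is the CRC / FCS.

01111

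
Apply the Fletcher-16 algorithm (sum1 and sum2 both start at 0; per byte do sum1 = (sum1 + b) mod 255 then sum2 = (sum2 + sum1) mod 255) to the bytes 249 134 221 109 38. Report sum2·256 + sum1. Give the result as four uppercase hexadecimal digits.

Running sums (mod 255):
  after byte 0 (249): sum1=249, sum2=249
  after byte 1 (134): sum1=128, sum2=122
  after byte 2 (221): sum1=94, sum2=216
  after byte 3 (109): sum1=203, sum2=164
  after byte 4 (38): sum1=241, sum2=150
Checksum = sum2·256 + sum1 = 150·256 + 241 = 38641 = 0x96F1.

96F1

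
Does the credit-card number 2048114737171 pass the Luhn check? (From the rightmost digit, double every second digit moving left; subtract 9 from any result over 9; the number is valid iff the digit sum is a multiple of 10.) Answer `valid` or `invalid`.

valid

From the right, keep odd positions and double even positions (subtract 9 from any doubled value over 9):
  doubled (positions 2,4,...): 5 5 5 2 7 0 → sum 24
  kept (positions 1,3,...): 1 1 3 4 1 4 2 → sum 16
Total = 40.
40 mod 10 = 0, so the number is valid.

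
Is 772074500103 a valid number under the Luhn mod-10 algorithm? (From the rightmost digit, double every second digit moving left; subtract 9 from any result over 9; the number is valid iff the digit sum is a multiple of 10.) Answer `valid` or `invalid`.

valid

From the right, keep odd positions and double even positions (subtract 9 from any doubled value over 9):
  doubled (positions 2,4,...): 0 0 1 5 4 5 → sum 15
  kept (positions 1,3,...): 3 1 0 4 0 7 → sum 15
Total = 30.
30 mod 10 = 0, so the number is valid.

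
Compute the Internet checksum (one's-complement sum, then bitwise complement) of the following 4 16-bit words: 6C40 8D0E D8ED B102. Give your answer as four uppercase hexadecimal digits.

7CC0

One's-complement addition (fold any carry out of bit 15 back into bit 0):
  0x6C40 + 0x8D0E = 0x0F94E
  0xF94E + 0xD8ED = 0x1D23B → wrap carry → 0xD23C
  0xD23C + 0xB102 = 0x1833E → wrap carry → 0x833F
One's-complement sum = 0x833F.
Checksum = ~0x833F & 0xFFFF = 0x7CC0.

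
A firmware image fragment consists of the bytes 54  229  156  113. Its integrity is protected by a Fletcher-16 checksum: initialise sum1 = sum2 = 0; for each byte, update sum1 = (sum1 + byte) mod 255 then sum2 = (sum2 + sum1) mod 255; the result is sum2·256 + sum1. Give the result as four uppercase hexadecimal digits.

Running sums (mod 255):
  after byte 0 (54): sum1=54, sum2=54
  after byte 1 (229): sum1=28, sum2=82
  after byte 2 (156): sum1=184, sum2=11
  after byte 3 (113): sum1=42, sum2=53
Checksum = sum2·256 + sum1 = 53·256 + 42 = 13610 = 0x352A.

352A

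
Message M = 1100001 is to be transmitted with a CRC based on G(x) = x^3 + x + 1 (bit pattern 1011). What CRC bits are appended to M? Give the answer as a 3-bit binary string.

Append 3 zeros: 1100001000. Divide by 1011 (XOR where the leading bit is 1):
  pos 0: 1100 XOR 1011 = 0111
  pos 1: 1110 XOR 1011 = 0101
  pos 2: 1010 XOR 1011 = 0001
  pos 5: 1100 XOR 1011 = 0111
  pos 6: 1110 XOR 1011 = 0101
Remainder (last 3 bits) = 101. This is the CRC / FCS.

101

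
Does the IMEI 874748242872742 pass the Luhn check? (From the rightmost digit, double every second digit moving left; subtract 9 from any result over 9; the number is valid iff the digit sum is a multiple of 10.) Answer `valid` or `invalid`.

valid

From the right, keep odd positions and double even positions (subtract 9 from any doubled value over 9):
  doubled (positions 2,4,...): 8 4 7 8 7 5 5 → sum 44
  kept (positions 1,3,...): 2 7 7 2 2 4 4 8 → sum 36
Total = 80.
80 mod 10 = 0, so the number is valid.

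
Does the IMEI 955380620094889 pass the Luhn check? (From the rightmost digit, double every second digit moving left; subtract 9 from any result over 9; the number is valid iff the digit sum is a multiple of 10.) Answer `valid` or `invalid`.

valid

From the right, keep odd positions and double even positions (subtract 9 from any doubled value over 9):
  doubled (positions 2,4,...): 7 8 0 4 0 6 1 → sum 26
  kept (positions 1,3,...): 9 8 9 0 6 8 5 9 → sum 54
Total = 80.
80 mod 10 = 0, so the number is valid.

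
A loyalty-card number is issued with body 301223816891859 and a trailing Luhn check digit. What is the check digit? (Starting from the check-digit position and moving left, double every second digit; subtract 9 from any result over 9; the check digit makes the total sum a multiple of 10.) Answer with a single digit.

Partial digits right→left: 9 5 8 1 9 8 6 1 8 3 2 2 1 0 3
Double every second digit counting from the check-digit position (so the 1st, 3rd, 5th, ... of the partial from the right).
  doubled (with −9 where >9): 9 7 9 3 7 4 2 6 → sum 47
  kept as-is: 5 1 8 1 3 2 0 → sum 20
Total = 47 + 20 = 67.
Check digit = (10 − (67 mod 10)) mod 10 = 3.

3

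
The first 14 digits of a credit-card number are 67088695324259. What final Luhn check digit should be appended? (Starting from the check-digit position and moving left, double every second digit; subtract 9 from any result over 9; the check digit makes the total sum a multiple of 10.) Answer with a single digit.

Partial digits right→left: 9 5 2 4 2 3 5 9 6 8 8 0 7 6
Double every second digit counting from the check-digit position (so the 1st, 3rd, 5th, ... of the partial from the right).
  doubled (with −9 where >9): 9 4 4 1 3 7 5 → sum 33
  kept as-is: 5 4 3 9 8 0 6 → sum 35
Total = 33 + 35 = 68.
Check digit = (10 − (68 mod 10)) mod 10 = 2.

2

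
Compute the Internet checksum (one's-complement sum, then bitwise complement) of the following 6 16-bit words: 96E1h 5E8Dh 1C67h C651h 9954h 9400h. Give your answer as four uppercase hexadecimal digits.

FA82

One's-complement addition (fold any carry out of bit 15 back into bit 0):
  0x96E1 + 0x5E8D = 0x0F56E
  0xF56E + 0x1C67 = 0x111D5 → wrap carry → 0x11D6
  0x11D6 + 0xC651 = 0x0D827
  0xD827 + 0x9954 = 0x1717B → wrap carry → 0x717C
  0x717C + 0x9400 = 0x1057C → wrap carry → 0x057D
One's-complement sum = 0x057D.
Checksum = ~0x057D & 0xFFFF = 0xFA82.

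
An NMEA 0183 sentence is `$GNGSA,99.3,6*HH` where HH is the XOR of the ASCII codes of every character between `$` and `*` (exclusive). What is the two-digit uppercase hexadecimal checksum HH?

XOR the ASCII codes of the payload characters:
  'G' = 0x47 → acc = 0x47
  'N' = 0x4E → acc = 0x09
  'G' = 0x47 → acc = 0x4E
  'S' = 0x53 → acc = 0x1D
  'A' = 0x41 → acc = 0x5C
  ',' = 0x2C → acc = 0x70
  '9' = 0x39 → acc = 0x49
  '9' = 0x39 → acc = 0x70
  '.' = 0x2E → acc = 0x5E
  '3' = 0x33 → acc = 0x6D
  ',' = 0x2C → acc = 0x41
  '6' = 0x36 → acc = 0x77
Checksum = 0x77.

77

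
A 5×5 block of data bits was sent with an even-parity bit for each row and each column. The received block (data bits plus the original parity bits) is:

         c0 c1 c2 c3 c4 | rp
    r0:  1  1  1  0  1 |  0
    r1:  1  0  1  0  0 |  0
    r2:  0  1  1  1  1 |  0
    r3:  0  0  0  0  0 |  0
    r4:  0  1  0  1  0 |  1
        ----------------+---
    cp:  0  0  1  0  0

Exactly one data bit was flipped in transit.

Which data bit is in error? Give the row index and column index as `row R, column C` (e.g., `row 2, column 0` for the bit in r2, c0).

row 4, column 1

Recompute each row's even parity and compare to rp:
  r0: data parity 0, sent rp 0 → ok
  r1: data parity 0, sent rp 0 → ok
  r2: data parity 0, sent rp 0 → ok
  r3: data parity 0, sent rp 0 → ok
  r4: data parity 0, sent rp 1 → mismatch
Recompute each column's even parity and compare to cp:
  c0: data parity 0, sent cp 0 → ok
  c1: data parity 1, sent cp 0 → mismatch
  c2: data parity 1, sent cp 1 → ok
  c3: data parity 0, sent cp 0 → ok
  c4: data parity 0, sent cp 0 → ok
Exactly one row (r4) and one column (c1) fail → the flipped bit is at their intersection.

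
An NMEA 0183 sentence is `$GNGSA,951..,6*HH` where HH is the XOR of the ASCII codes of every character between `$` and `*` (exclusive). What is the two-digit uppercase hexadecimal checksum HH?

57

XOR the ASCII codes of the payload characters:
  'G' = 0x47 → acc = 0x47
  'N' = 0x4E → acc = 0x09
  'G' = 0x47 → acc = 0x4E
  'S' = 0x53 → acc = 0x1D
  'A' = 0x41 → acc = 0x5C
  ',' = 0x2C → acc = 0x70
  '9' = 0x39 → acc = 0x49
  '5' = 0x35 → acc = 0x7C
  '1' = 0x31 → acc = 0x4D
  '.' = 0x2E → acc = 0x63
  '.' = 0x2E → acc = 0x4D
  ',' = 0x2C → acc = 0x61
  '6' = 0x36 → acc = 0x57
Checksum = 0x57.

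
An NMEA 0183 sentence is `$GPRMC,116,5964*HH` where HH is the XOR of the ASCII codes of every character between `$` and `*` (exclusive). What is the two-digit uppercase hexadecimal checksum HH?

73

XOR the ASCII codes of the payload characters:
  'G' = 0x47 → acc = 0x47
  'P' = 0x50 → acc = 0x17
  'R' = 0x52 → acc = 0x45
  'M' = 0x4D → acc = 0x08
  'C' = 0x43 → acc = 0x4B
  ',' = 0x2C → acc = 0x67
  '1' = 0x31 → acc = 0x56
  '1' = 0x31 → acc = 0x67
  '6' = 0x36 → acc = 0x51
  ',' = 0x2C → acc = 0x7D
  '5' = 0x35 → acc = 0x48
  '9' = 0x39 → acc = 0x71
  '6' = 0x36 → acc = 0x47
  '4' = 0x34 → acc = 0x73
Checksum = 0x73.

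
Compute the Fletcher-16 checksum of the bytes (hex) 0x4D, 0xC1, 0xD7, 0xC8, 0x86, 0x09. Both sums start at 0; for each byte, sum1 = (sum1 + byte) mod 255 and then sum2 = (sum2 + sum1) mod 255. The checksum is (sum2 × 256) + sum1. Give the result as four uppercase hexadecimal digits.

683F

Running sums (mod 255):
  after byte 0 (0x4D): sum1=77, sum2=77
  after byte 1 (0xC1): sum1=15, sum2=92
  after byte 2 (0xD7): sum1=230, sum2=67
  after byte 3 (0xC8): sum1=175, sum2=242
  after byte 4 (0x86): sum1=54, sum2=41
  after byte 5 (0x09): sum1=63, sum2=104
Checksum = sum2·256 + sum1 = 104·256 + 63 = 26687 = 0x683F.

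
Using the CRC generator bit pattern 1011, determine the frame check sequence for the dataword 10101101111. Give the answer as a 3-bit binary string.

010

Append 3 zeros: 10101101111000. Divide by 1011 (XOR where the leading bit is 1):
  pos 0: 1010 XOR 1011 = 0001
  pos 3: 1110 XOR 1011 = 0101
  pos 4: 1011 XOR 1011 = 0000
  pos 8: 1110 XOR 1011 = 0101
  pos 9: 1010 XOR 1011 = 0001
Remainder (last 3 bits) = 010. This is the CRC / FCS.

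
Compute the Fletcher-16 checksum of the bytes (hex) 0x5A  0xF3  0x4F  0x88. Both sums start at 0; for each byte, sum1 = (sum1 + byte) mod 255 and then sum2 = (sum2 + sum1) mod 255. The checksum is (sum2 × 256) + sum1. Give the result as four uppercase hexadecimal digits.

Running sums (mod 255):
  after byte 0 (0x5A): sum1=90, sum2=90
  after byte 1 (0xF3): sum1=78, sum2=168
  after byte 2 (0x4F): sum1=157, sum2=70
  after byte 3 (0x88): sum1=38, sum2=108
Checksum = sum2·256 + sum1 = 108·256 + 38 = 27686 = 0x6C26.

6C26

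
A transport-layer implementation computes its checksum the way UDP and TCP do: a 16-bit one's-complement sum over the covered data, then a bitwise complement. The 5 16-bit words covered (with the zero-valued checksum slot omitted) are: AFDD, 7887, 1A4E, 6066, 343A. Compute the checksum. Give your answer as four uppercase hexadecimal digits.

One's-complement addition (fold any carry out of bit 15 back into bit 0):
  0xAFDD + 0x7887 = 0x12864 → wrap carry → 0x2865
  0x2865 + 0x1A4E = 0x042B3
  0x42B3 + 0x6066 = 0x0A319
  0xA319 + 0x343A = 0x0D753
One's-complement sum = 0xD753.
Checksum = ~0xD753 & 0xFFFF = 0x28AC.

28AC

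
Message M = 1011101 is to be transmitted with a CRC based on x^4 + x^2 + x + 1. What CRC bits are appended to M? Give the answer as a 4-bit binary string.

0111

Append 4 zeros: 10111010000. Divide by 10111 (XOR where the leading bit is 1):
  pos 0: 10111 XOR 10111 = 00000
  pos 6: 10000 XOR 10111 = 00111
Remainder (last 4 bits) = 0111. This is the CRC / FCS.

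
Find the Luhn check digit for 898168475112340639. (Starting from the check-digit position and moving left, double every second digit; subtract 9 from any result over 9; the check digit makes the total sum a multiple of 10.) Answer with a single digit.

Partial digits right→left: 9 3 6 0 4 3 2 1 1 5 7 4 8 6 1 8 9 8
Double every second digit counting from the check-digit position (so the 1st, 3rd, 5th, ... of the partial from the right).
  doubled (with −9 where >9): 9 3 8 4 2 5 7 2 9 → sum 49
  kept as-is: 3 0 3 1 5 4 6 8 8 → sum 38
Total = 49 + 38 = 87.
Check digit = (10 − (87 mod 10)) mod 10 = 3.

3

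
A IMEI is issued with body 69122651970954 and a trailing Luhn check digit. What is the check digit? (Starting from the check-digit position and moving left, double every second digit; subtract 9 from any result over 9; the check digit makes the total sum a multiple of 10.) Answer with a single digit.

2

Partial digits right→left: 4 5 9 0 7 9 1 5 6 2 2 1 9 6
Double every second digit counting from the check-digit position (so the 1st, 3rd, 5th, ... of the partial from the right).
  doubled (with −9 where >9): 8 9 5 2 3 4 9 → sum 40
  kept as-is: 5 0 9 5 2 1 6 → sum 28
Total = 40 + 28 = 68.
Check digit = (10 − (68 mod 10)) mod 10 = 2.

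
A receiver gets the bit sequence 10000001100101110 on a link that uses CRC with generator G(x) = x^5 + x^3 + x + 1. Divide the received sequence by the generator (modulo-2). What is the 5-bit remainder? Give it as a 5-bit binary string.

10101

Modulo-2 division of 10000001100101110 by 101011:
  pos 0: 100000 XOR 101011 = 001011
  pos 2: 101101 XOR 101011 = 000110
  pos 5: 110100 XOR 101011 = 011111
  pos 6: 111111 XOR 101011 = 010100
  pos 7: 101000 XOR 101011 = 000011
  pos 11: 111110 XOR 101011 = 010101
Remainder = 10101 (nonzero — an error is detected).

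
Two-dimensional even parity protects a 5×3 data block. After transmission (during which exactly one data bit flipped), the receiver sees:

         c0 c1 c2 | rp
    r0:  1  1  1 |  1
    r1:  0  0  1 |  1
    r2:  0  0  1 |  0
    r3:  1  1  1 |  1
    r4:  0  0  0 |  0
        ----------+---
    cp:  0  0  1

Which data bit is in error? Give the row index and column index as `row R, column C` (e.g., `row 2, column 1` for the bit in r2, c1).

Recompute each row's even parity and compare to rp:
  r0: data parity 1, sent rp 1 → ok
  r1: data parity 1, sent rp 1 → ok
  r2: data parity 1, sent rp 0 → mismatch
  r3: data parity 1, sent rp 1 → ok
  r4: data parity 0, sent rp 0 → ok
Recompute each column's even parity and compare to cp:
  c0: data parity 0, sent cp 0 → ok
  c1: data parity 0, sent cp 0 → ok
  c2: data parity 0, sent cp 1 → mismatch
Exactly one row (r2) and one column (c2) fail → the flipped bit is at their intersection.

row 2, column 2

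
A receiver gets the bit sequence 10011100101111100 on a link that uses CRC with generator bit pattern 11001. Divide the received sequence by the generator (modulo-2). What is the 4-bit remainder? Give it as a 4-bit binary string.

Modulo-2 division of 10011100101111100 by 11001:
  pos 0: 10011 XOR 11001 = 01010
  pos 1: 10101 XOR 11001 = 01100
  pos 2: 11000 XOR 11001 = 00001
  pos 6: 10101 XOR 11001 = 01100
  pos 7: 11001 XOR 11001 = 00000
  pos 12: 11100 XOR 11001 = 00101
Remainder = 0101 (nonzero — an error is detected).

0101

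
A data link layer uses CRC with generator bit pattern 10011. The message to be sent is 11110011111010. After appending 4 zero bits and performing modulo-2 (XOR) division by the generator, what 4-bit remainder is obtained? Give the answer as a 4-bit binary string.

0101

Append 4 zeros: 111100111110100000. Divide by 10011 (XOR where the leading bit is 1):
  pos 0: 11110 XOR 10011 = 01101
  pos 1: 11010 XOR 10011 = 01001
  pos 2: 10011 XOR 10011 = 00000
  pos 7: 11110 XOR 10011 = 01101
  pos 8: 11011 XOR 10011 = 01000
  pos 9: 10000 XOR 10011 = 00011
  pos 12: 11000 XOR 10011 = 01011
  pos 13: 10110 XOR 10011 = 00101
Remainder (last 4 bits) = 0101. This is the CRC / FCS.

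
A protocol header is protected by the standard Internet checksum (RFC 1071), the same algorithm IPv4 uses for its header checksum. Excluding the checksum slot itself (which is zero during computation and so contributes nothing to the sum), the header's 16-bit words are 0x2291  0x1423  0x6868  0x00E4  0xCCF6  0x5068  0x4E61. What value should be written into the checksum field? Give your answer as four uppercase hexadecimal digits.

F43E

One's-complement addition (fold any carry out of bit 15 back into bit 0):
  0x2291 + 0x1423 = 0x036B4
  0x36B4 + 0x6868 = 0x09F1C
  0x9F1C + 0x00E4 = 0x0A000
  0xA000 + 0xCCF6 = 0x16CF6 → wrap carry → 0x6CF7
  0x6CF7 + 0x5068 = 0x0BD5F
  0xBD5F + 0x4E61 = 0x10BC0 → wrap carry → 0x0BC1
One's-complement sum = 0x0BC1.
Checksum = ~0x0BC1 & 0xFFFF = 0xF43E.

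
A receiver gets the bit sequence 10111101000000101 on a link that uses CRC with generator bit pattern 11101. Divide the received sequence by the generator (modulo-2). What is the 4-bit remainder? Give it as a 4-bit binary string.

0000

Modulo-2 division of 10111101000000101 by 11101:
  pos 0: 10111 XOR 11101 = 01010
  pos 1: 10101 XOR 11101 = 01000
  pos 2: 10000 XOR 11101 = 01101
  pos 3: 11011 XOR 11101 = 00110
  pos 5: 11000 XOR 11101 = 00101
  pos 7: 10100 XOR 11101 = 01001
  pos 8: 10010 XOR 11101 = 01111
  pos 9: 11110 XOR 11101 = 00011
  pos 12: 11101 XOR 11101 = 00000
Remainder = 0000 (zero — the frame passes the CRC check).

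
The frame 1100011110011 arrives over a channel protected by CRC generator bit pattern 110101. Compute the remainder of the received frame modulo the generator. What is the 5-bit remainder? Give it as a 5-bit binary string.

00000

Modulo-2 division of 1100011110011 by 110101:
  pos 0: 110001 XOR 110101 = 000100
  pos 3: 100111 XOR 110101 = 010010
  pos 4: 100100 XOR 110101 = 010001
  pos 5: 100010 XOR 110101 = 010111
  pos 6: 101111 XOR 110101 = 011010
  pos 7: 110101 XOR 110101 = 000000
Remainder = 00000 (zero — the frame passes the CRC check).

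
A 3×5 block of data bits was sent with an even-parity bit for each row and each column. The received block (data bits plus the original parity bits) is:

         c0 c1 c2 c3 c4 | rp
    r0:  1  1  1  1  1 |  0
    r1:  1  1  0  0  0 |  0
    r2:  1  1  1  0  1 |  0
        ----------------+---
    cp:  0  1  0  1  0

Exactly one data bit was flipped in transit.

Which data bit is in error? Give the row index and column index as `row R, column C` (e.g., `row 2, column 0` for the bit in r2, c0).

row 0, column 0

Recompute each row's even parity and compare to rp:
  r0: data parity 1, sent rp 0 → mismatch
  r1: data parity 0, sent rp 0 → ok
  r2: data parity 0, sent rp 0 → ok
Recompute each column's even parity and compare to cp:
  c0: data parity 1, sent cp 0 → mismatch
  c1: data parity 1, sent cp 1 → ok
  c2: data parity 0, sent cp 0 → ok
  c3: data parity 1, sent cp 1 → ok
  c4: data parity 0, sent cp 0 → ok
Exactly one row (r0) and one column (c0) fail → the flipped bit is at their intersection.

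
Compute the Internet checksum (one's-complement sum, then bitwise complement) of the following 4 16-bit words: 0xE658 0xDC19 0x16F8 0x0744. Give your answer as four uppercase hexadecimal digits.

1F51

One's-complement addition (fold any carry out of bit 15 back into bit 0):
  0xE658 + 0xDC19 = 0x1C271 → wrap carry → 0xC272
  0xC272 + 0x16F8 = 0x0D96A
  0xD96A + 0x0744 = 0x0E0AE
One's-complement sum = 0xE0AE.
Checksum = ~0xE0AE & 0xFFFF = 0x1F51.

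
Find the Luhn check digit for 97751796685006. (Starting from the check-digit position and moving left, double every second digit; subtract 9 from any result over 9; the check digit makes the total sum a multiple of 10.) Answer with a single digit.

Partial digits right→left: 6 0 0 5 8 6 6 9 7 1 5 7 7 9
Double every second digit counting from the check-digit position (so the 1st, 3rd, 5th, ... of the partial from the right).
  doubled (with −9 where >9): 3 0 7 3 5 1 5 → sum 24
  kept as-is: 0 5 6 9 1 7 9 → sum 37
Total = 24 + 37 = 61.
Check digit = (10 − (61 mod 10)) mod 10 = 9.

9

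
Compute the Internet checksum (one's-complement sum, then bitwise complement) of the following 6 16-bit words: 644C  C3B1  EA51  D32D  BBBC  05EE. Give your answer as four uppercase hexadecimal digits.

One's-complement addition (fold any carry out of bit 15 back into bit 0):
  0x644C + 0xC3B1 = 0x127FD → wrap carry → 0x27FE
  0x27FE + 0xEA51 = 0x1124F → wrap carry → 0x1250
  0x1250 + 0xD32D = 0x0E57D
  0xE57D + 0xBBBC = 0x1A139 → wrap carry → 0xA13A
  0xA13A + 0x05EE = 0x0A728
One's-complement sum = 0xA728.
Checksum = ~0xA728 & 0xFFFF = 0x58D7.

58D7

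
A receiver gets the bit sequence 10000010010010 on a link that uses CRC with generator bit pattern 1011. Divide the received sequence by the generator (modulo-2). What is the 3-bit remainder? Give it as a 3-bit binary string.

000

Modulo-2 division of 10000010010010 by 1011:
  pos 0: 1000 XOR 1011 = 0011
  pos 2: 1100 XOR 1011 = 0111
  pos 3: 1111 XOR 1011 = 0100
  pos 4: 1000 XOR 1011 = 0011
  pos 6: 1101 XOR 1011 = 0110
  pos 7: 1100 XOR 1011 = 0111
  pos 8: 1110 XOR 1011 = 0101
  pos 9: 1011 XOR 1011 = 0000
Remainder = 000 (zero — the frame passes the CRC check).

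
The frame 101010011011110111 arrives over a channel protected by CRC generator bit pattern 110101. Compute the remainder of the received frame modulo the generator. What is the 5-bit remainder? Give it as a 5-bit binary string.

00000

Modulo-2 division of 101010011011110111 by 110101:
  pos 0: 101010 XOR 110101 = 011111
  pos 1: 111110 XOR 110101 = 001011
  pos 3: 101111 XOR 110101 = 011010
  pos 4: 110100 XOR 110101 = 000001
  pos 9: 111110 XOR 110101 = 001011
  pos 11: 101111 XOR 110101 = 011010
  pos 12: 110101 XOR 110101 = 000000
Remainder = 00000 (zero — the frame passes the CRC check).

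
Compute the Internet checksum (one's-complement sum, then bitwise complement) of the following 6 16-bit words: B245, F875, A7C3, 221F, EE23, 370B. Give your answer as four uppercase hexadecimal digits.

One's-complement addition (fold any carry out of bit 15 back into bit 0):
  0xB245 + 0xF875 = 0x1AABA → wrap carry → 0xAABB
  0xAABB + 0xA7C3 = 0x1527E → wrap carry → 0x527F
  0x527F + 0x221F = 0x0749E
  0x749E + 0xEE23 = 0x162C1 → wrap carry → 0x62C2
  0x62C2 + 0x370B = 0x099CD
One's-complement sum = 0x99CD.
Checksum = ~0x99CD & 0xFFFF = 0x6632.

6632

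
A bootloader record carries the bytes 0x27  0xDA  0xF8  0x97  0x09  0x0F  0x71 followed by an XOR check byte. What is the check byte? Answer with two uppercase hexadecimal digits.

E5

XOR the bytes together:
  start with 0x27
  0x27 ⊕ 0xDA = 0xFD
  0xFD ⊕ 0xF8 = 0x05
  0x05 ⊕ 0x97 = 0x92
  0x92 ⊕ 0x09 = 0x9B
  0x9B ⊕ 0x0F = 0x94
  0x94 ⊕ 0x71 = 0xE5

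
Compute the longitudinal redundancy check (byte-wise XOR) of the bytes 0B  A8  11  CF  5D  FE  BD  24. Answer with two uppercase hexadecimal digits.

XOR the bytes together:
  start with 0x0B
  0x0B ⊕ 0xA8 = 0xA3
  0xA3 ⊕ 0x11 = 0xB2
  0xB2 ⊕ 0xCF = 0x7D
  0x7D ⊕ 0x5D = 0x20
  0x20 ⊕ 0xFE = 0xDE
  0xDE ⊕ 0xBD = 0x63
  0x63 ⊕ 0x24 = 0x47

47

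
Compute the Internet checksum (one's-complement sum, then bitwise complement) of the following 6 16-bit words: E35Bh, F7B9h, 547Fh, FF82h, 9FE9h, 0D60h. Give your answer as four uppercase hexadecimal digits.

One's-complement addition (fold any carry out of bit 15 back into bit 0):
  0xE35B + 0xF7B9 = 0x1DB14 → wrap carry → 0xDB15
  0xDB15 + 0x547F = 0x12F94 → wrap carry → 0x2F95
  0x2F95 + 0xFF82 = 0x12F17 → wrap carry → 0x2F18
  0x2F18 + 0x9FE9 = 0x0CF01
  0xCF01 + 0x0D60 = 0x0DC61
One's-complement sum = 0xDC61.
Checksum = ~0xDC61 & 0xFFFF = 0x239E.

239E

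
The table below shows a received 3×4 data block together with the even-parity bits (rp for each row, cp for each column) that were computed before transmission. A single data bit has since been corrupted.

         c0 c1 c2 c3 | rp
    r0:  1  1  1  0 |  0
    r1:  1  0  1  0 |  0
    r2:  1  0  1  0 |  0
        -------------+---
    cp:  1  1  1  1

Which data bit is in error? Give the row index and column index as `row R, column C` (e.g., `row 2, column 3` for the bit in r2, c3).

row 0, column 3

Recompute each row's even parity and compare to rp:
  r0: data parity 1, sent rp 0 → mismatch
  r1: data parity 0, sent rp 0 → ok
  r2: data parity 0, sent rp 0 → ok
Recompute each column's even parity and compare to cp:
  c0: data parity 1, sent cp 1 → ok
  c1: data parity 1, sent cp 1 → ok
  c2: data parity 1, sent cp 1 → ok
  c3: data parity 0, sent cp 1 → mismatch
Exactly one row (r0) and one column (c3) fail → the flipped bit is at their intersection.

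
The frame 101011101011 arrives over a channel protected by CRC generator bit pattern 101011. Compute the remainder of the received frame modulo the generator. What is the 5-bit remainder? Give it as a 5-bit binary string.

00000

Modulo-2 division of 101011101011 by 101011:
  pos 0: 101011 XOR 101011 = 000000
  pos 6: 101011 XOR 101011 = 000000
Remainder = 00000 (zero — the frame passes the CRC check).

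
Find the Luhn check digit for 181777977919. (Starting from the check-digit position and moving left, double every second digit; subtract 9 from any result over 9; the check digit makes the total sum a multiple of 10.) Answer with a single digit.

Partial digits right→left: 9 1 9 7 7 9 7 7 7 1 8 1
Double every second digit counting from the check-digit position (so the 1st, 3rd, 5th, ... of the partial from the right).
  doubled (with −9 where >9): 9 9 5 5 5 7 → sum 40
  kept as-is: 1 7 9 7 1 1 → sum 26
Total = 40 + 26 = 66.
Check digit = (10 − (66 mod 10)) mod 10 = 4.

4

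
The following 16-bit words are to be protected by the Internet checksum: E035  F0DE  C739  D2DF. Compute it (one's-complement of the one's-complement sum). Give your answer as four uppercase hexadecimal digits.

94D1

One's-complement addition (fold any carry out of bit 15 back into bit 0):
  0xE035 + 0xF0DE = 0x1D113 → wrap carry → 0xD114
  0xD114 + 0xC739 = 0x1984D → wrap carry → 0x984E
  0x984E + 0xD2DF = 0x16B2D → wrap carry → 0x6B2E
One's-complement sum = 0x6B2E.
Checksum = ~0x6B2E & 0xFFFF = 0x94D1.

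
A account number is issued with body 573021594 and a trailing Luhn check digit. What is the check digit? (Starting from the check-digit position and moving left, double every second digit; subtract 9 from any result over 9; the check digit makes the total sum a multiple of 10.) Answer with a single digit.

Partial digits right→left: 4 9 5 1 2 0 3 7 5
Double every second digit counting from the check-digit position (so the 1st, 3rd, 5th, ... of the partial from the right).
  doubled (with −9 where >9): 8 1 4 6 1 → sum 20
  kept as-is: 9 1 0 7 → sum 17
Total = 20 + 17 = 37.
Check digit = (10 − (37 mod 10)) mod 10 = 3.

3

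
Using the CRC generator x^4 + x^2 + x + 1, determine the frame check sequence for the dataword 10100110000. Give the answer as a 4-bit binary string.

Append 4 zeros: 101001100000000. Divide by 10111 (XOR where the leading bit is 1):
  pos 0: 10100 XOR 10111 = 00011
  pos 3: 11110 XOR 10111 = 01001
  pos 4: 10010 XOR 10111 = 00101
  pos 6: 10100 XOR 10111 = 00011
  pos 9: 11000 XOR 10111 = 01111
  pos 10: 11110 XOR 10111 = 01001
Remainder (last 4 bits) = 1001. This is the CRC / FCS.

1001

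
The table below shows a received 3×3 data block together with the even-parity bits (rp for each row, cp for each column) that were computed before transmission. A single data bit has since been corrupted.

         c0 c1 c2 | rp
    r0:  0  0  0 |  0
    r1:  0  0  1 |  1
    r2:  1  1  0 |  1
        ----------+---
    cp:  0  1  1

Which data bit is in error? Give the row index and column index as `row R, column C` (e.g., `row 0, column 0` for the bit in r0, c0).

Recompute each row's even parity and compare to rp:
  r0: data parity 0, sent rp 0 → ok
  r1: data parity 1, sent rp 1 → ok
  r2: data parity 0, sent rp 1 → mismatch
Recompute each column's even parity and compare to cp:
  c0: data parity 1, sent cp 0 → mismatch
  c1: data parity 1, sent cp 1 → ok
  c2: data parity 1, sent cp 1 → ok
Exactly one row (r2) and one column (c0) fail → the flipped bit is at their intersection.

row 2, column 0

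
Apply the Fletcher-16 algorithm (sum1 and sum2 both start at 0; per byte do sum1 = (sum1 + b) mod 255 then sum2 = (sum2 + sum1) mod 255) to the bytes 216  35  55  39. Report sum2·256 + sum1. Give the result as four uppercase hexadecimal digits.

625A

Running sums (mod 255):
  after byte 0 (216): sum1=216, sum2=216
  after byte 1 (35): sum1=251, sum2=212
  after byte 2 (55): sum1=51, sum2=8
  after byte 3 (39): sum1=90, sum2=98
Checksum = sum2·256 + sum1 = 98·256 + 90 = 25178 = 0x625A.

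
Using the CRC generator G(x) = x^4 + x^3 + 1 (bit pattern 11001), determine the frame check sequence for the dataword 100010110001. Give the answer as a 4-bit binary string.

1110

Append 4 zeros: 1000101100010000. Divide by 11001 (XOR where the leading bit is 1):
  pos 0: 10001 XOR 11001 = 01000
  pos 1: 10000 XOR 11001 = 01001
  pos 2: 10011 XOR 11001 = 01010
  pos 3: 10101 XOR 11001 = 01100
  pos 4: 11000 XOR 11001 = 00001
  pos 8: 10010 XOR 11001 = 01011
  pos 9: 10110 XOR 11001 = 01111
  pos 10: 11110 XOR 11001 = 00111
Remainder (last 4 bits) = 1110. This is the CRC / FCS.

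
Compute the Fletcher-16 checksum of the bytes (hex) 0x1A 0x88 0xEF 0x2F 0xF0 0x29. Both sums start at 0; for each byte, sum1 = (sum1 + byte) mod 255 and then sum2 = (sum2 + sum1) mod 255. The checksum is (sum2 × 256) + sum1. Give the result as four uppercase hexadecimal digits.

Running sums (mod 255):
  after byte 0 (0x1A): sum1=26, sum2=26
  after byte 1 (0x88): sum1=162, sum2=188
  after byte 2 (0xEF): sum1=146, sum2=79
  after byte 3 (0x2F): sum1=193, sum2=17
  after byte 4 (0xF0): sum1=178, sum2=195
  after byte 5 (0x29): sum1=219, sum2=159
Checksum = sum2·256 + sum1 = 159·256 + 219 = 40923 = 0x9FDB.

9FDB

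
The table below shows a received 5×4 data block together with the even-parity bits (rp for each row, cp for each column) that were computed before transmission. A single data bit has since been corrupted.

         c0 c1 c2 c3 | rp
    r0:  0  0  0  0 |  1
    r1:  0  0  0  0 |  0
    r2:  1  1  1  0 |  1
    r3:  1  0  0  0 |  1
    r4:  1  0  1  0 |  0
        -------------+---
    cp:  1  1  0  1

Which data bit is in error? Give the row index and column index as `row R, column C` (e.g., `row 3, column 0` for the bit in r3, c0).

row 0, column 3

Recompute each row's even parity and compare to rp:
  r0: data parity 0, sent rp 1 → mismatch
  r1: data parity 0, sent rp 0 → ok
  r2: data parity 1, sent rp 1 → ok
  r3: data parity 1, sent rp 1 → ok
  r4: data parity 0, sent rp 0 → ok
Recompute each column's even parity and compare to cp:
  c0: data parity 1, sent cp 1 → ok
  c1: data parity 1, sent cp 1 → ok
  c2: data parity 0, sent cp 0 → ok
  c3: data parity 0, sent cp 1 → mismatch
Exactly one row (r0) and one column (c3) fail → the flipped bit is at their intersection.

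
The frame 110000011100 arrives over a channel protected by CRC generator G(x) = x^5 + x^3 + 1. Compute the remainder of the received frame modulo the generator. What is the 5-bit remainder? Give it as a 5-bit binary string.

Modulo-2 division of 110000011100 by 101001:
  pos 0: 110000 XOR 101001 = 011001
  pos 1: 110010 XOR 101001 = 011011
  pos 2: 110111 XOR 101001 = 011110
  pos 3: 111101 XOR 101001 = 010100
  pos 4: 101001 XOR 101001 = 000000
Remainder = 00000 (zero — the frame passes the CRC check).

00000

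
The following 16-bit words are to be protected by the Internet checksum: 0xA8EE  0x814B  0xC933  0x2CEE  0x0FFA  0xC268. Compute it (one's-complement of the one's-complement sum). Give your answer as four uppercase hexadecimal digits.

0D41

One's-complement addition (fold any carry out of bit 15 back into bit 0):
  0xA8EE + 0x814B = 0x12A39 → wrap carry → 0x2A3A
  0x2A3A + 0xC933 = 0x0F36D
  0xF36D + 0x2CEE = 0x1205B → wrap carry → 0x205C
  0x205C + 0x0FFA = 0x03056
  0x3056 + 0xC268 = 0x0F2BE
One's-complement sum = 0xF2BE.
Checksum = ~0xF2BE & 0xFFFF = 0x0D41.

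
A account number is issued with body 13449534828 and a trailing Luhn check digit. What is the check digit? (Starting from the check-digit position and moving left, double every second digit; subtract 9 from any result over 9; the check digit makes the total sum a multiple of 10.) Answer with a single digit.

3

Partial digits right→left: 8 2 8 4 3 5 9 4 4 3 1
Double every second digit counting from the check-digit position (so the 1st, 3rd, 5th, ... of the partial from the right).
  doubled (with −9 where >9): 7 7 6 9 8 2 → sum 39
  kept as-is: 2 4 5 4 3 → sum 18
Total = 39 + 18 = 57.
Check digit = (10 − (57 mod 10)) mod 10 = 3.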